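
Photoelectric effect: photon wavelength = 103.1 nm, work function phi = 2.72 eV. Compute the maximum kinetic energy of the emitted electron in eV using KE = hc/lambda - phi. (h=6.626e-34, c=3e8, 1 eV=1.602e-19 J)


E_photon = hc / lambda
= (6.626e-34)(3e8) / (103.1e-9)
= 1.9280e-18 J
= 12.0352 eV
KE = E_photon - phi
= 12.0352 - 2.72
= 9.3152 eV

9.3152


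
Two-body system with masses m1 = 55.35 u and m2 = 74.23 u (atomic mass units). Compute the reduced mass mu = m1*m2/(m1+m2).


mu = m1 * m2 / (m1 + m2)
= 55.35 * 74.23 / (55.35 + 74.23)
= 4108.6305 / 129.58
= 31.7073 u

31.7073


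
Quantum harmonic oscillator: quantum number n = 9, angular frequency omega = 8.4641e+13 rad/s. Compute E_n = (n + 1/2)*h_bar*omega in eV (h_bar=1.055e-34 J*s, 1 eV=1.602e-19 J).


E = (n + 1/2) * h_bar * omega
= (9 + 0.5) * 1.055e-34 * 8.4641e+13
= 9.5 * 8.9296e-21
= 8.4831e-20 J
= 0.5295 eV

0.5295


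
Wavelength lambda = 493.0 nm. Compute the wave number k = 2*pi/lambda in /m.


k = 2 * pi / lambda
= 6.2832 / (493.0e-9)
= 6.2832 / 4.9300e-07
= 1.2745e+07 /m

1.2745e+07


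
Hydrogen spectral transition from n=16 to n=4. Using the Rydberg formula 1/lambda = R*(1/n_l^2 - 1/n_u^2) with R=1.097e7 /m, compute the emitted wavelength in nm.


1/lambda = R * (1/n_l^2 - 1/n_u^2)
= 1.097e7 * (1/4^2 - 1/16^2)
= 1.097e7 * (0.0625 - 0.003906)
= 1.097e7 * 0.058594
= 6.4277e+05 /m
lambda = 1 / 6.4277e+05 = 1555.7581 nm

1555.7581


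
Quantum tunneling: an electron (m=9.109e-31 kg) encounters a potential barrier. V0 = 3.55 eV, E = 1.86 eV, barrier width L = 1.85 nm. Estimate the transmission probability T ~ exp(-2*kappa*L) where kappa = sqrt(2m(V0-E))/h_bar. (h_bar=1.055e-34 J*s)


V0 - E = 1.69 eV = 2.7074e-19 J
kappa = sqrt(2 * m * (V0-E)) / h_bar
= sqrt(2 * 9.109e-31 * 2.7074e-19) / 1.055e-34
= 6.6569e+09 /m
2*kappa*L = 2 * 6.6569e+09 * 1.85e-9
= 24.6306
T = exp(-24.6306) = 2.009487e-11

2.009487e-11


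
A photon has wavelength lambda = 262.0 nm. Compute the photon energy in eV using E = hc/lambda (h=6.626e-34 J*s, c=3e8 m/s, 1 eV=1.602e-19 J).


E = hc / lambda
= (6.626e-34)(3e8) / (262.0e-9)
= 1.9878e-25 / 2.6200e-07
= 7.5870e-19 J
Converting to eV: 7.5870e-19 / 1.602e-19
= 4.736 eV

4.736


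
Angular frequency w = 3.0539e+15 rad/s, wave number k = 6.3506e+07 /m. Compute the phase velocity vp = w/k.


vp = w / k
= 3.0539e+15 / 6.3506e+07
= 4.8088e+07 m/s

4.8088e+07


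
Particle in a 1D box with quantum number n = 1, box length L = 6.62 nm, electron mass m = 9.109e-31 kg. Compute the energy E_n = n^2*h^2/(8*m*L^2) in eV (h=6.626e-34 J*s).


E = n^2 * h^2 / (8 * m * L^2)
= 1^2 * (6.626e-34)^2 / (8 * 9.109e-31 * (6.62e-9)^2)
= 1 * 4.3904e-67 / (8 * 9.109e-31 * 4.3824e-17)
= 1.3748e-21 J
= 0.0086 eV

0.0086


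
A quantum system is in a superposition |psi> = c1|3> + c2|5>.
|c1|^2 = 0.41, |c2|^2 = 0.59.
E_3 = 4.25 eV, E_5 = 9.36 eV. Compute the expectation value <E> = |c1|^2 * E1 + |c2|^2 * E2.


<E> = |c1|^2 * E1 + |c2|^2 * E2
= 0.41 * 4.25 + 0.59 * 9.36
= 1.7425 + 5.5224
= 7.2649 eV

7.2649


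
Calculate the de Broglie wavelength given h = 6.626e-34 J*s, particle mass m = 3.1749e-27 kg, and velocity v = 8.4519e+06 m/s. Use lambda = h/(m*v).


lambda = h / (m * v)
= 6.626e-34 / (3.1749e-27 * 8.4519e+06)
= 6.626e-34 / 2.6834e-20
= 2.4693e-14 m

2.4693e-14


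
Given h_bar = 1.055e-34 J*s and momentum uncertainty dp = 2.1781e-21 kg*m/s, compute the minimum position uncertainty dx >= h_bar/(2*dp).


dx = h_bar / (2 * dp)
= 1.055e-34 / (2 * 2.1781e-21)
= 1.055e-34 / 4.3562e-21
= 2.4218e-14 m

2.4218e-14


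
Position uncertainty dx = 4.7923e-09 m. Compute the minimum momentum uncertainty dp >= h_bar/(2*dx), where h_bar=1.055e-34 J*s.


dp = h_bar / (2 * dx)
= 1.055e-34 / (2 * 4.7923e-09)
= 1.055e-34 / 9.5846e-09
= 1.1007e-26 kg*m/s

1.1007e-26


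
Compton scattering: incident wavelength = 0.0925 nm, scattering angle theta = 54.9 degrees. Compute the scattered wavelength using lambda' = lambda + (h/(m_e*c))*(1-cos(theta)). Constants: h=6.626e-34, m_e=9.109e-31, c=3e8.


Compton wavelength: h/(m_e*c) = 2.4247e-12 m
d_lambda = 2.4247e-12 * (1 - cos(54.9 deg))
= 2.4247e-12 * 0.424995
= 1.0305e-12 m = 0.00103 nm
lambda' = 0.0925 + 0.00103
= 0.09353 nm

0.09353


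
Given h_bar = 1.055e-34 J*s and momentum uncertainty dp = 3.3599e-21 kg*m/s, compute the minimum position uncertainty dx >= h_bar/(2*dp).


dx = h_bar / (2 * dp)
= 1.055e-34 / (2 * 3.3599e-21)
= 1.055e-34 / 6.7198e-21
= 1.5700e-14 m

1.5700e-14


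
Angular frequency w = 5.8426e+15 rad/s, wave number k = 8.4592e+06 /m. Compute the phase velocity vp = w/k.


vp = w / k
= 5.8426e+15 / 8.4592e+06
= 6.9068e+08 m/s

6.9068e+08


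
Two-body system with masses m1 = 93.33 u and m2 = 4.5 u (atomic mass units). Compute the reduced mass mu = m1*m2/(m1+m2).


mu = m1 * m2 / (m1 + m2)
= 93.33 * 4.5 / (93.33 + 4.5)
= 419.985 / 97.83
= 4.293 u

4.293


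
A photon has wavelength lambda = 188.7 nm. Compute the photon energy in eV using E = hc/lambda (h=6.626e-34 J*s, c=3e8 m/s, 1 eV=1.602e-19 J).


E = hc / lambda
= (6.626e-34)(3e8) / (188.7e-9)
= 1.9878e-25 / 1.8870e-07
= 1.0534e-18 J
Converting to eV: 1.0534e-18 / 1.602e-19
= 6.5756 eV

6.5756


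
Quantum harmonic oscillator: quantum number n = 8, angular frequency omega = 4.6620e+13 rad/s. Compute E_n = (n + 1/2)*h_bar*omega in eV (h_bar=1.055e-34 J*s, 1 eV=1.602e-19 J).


E = (n + 1/2) * h_bar * omega
= (8 + 0.5) * 1.055e-34 * 4.6620e+13
= 8.5 * 4.9184e-21
= 4.1806e-20 J
= 0.261 eV

0.261


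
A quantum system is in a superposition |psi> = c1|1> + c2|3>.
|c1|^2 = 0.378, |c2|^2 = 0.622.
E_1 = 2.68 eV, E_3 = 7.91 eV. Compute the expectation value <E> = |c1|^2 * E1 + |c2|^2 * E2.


<E> = |c1|^2 * E1 + |c2|^2 * E2
= 0.378 * 2.68 + 0.622 * 7.91
= 1.013 + 4.92
= 5.9331 eV

5.9331


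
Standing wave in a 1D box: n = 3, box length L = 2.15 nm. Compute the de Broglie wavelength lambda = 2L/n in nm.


lambda = 2L / n
= 2 * 2.15 / 3
= 4.3 / 3
= 1.4333 nm

1.4333


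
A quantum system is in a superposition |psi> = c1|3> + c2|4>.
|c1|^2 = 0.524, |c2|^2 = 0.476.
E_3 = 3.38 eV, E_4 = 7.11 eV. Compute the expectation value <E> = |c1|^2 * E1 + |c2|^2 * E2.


<E> = |c1|^2 * E1 + |c2|^2 * E2
= 0.524 * 3.38 + 0.476 * 7.11
= 1.7711 + 3.3844
= 5.1555 eV

5.1555


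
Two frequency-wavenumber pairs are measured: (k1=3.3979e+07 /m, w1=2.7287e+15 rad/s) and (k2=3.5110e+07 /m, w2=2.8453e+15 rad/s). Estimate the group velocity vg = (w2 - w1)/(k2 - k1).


vg = (w2 - w1) / (k2 - k1)
= (2.8453e+15 - 2.7287e+15) / (3.5110e+07 - 3.3979e+07)
= 1.1660e+14 / 1.1310e+06
= 1.0309e+08 m/s

1.0309e+08


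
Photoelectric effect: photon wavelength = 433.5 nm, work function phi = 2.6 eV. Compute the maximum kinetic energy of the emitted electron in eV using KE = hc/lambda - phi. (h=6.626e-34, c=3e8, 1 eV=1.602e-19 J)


E_photon = hc / lambda
= (6.626e-34)(3e8) / (433.5e-9)
= 4.5855e-19 J
= 2.8623 eV
KE = E_photon - phi
= 2.8623 - 2.6
= 0.2623 eV

0.2623


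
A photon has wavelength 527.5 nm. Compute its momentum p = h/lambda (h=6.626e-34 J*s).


p = h / lambda
= 6.626e-34 / (527.5e-9)
= 6.626e-34 / 5.2750e-07
= 1.2561e-27 kg*m/s

1.2561e-27


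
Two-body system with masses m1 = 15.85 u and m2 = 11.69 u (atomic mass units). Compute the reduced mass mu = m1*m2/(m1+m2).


mu = m1 * m2 / (m1 + m2)
= 15.85 * 11.69 / (15.85 + 11.69)
= 185.2865 / 27.54
= 6.7279 u

6.7279


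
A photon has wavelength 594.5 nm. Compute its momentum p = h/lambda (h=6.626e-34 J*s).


p = h / lambda
= 6.626e-34 / (594.5e-9)
= 6.626e-34 / 5.9450e-07
= 1.1146e-27 kg*m/s

1.1146e-27


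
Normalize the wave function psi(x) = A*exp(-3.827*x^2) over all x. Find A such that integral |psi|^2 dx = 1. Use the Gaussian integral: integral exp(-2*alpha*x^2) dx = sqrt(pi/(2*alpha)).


integral |psi|^2 dx = A^2 * sqrt(pi/(2*alpha)) = 1
A^2 = sqrt(2*alpha/pi)
= sqrt(2 * 3.827 / pi)
= 1.560879
A = sqrt(1.560879)
= 1.2494

1.2494


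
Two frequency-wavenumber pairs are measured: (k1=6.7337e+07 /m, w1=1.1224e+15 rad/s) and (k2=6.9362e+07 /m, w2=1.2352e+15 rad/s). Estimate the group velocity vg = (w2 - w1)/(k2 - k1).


vg = (w2 - w1) / (k2 - k1)
= (1.2352e+15 - 1.1224e+15) / (6.9362e+07 - 6.7337e+07)
= 1.1280e+14 / 2.0250e+06
= 5.5704e+07 m/s

5.5704e+07


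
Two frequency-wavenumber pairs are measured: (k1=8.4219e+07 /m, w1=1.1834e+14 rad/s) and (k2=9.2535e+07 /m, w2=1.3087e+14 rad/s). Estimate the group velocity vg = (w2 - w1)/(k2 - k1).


vg = (w2 - w1) / (k2 - k1)
= (1.3087e+14 - 1.1834e+14) / (9.2535e+07 - 8.4219e+07)
= 1.2530e+13 / 8.3160e+06
= 1.5067e+06 m/s

1.5067e+06


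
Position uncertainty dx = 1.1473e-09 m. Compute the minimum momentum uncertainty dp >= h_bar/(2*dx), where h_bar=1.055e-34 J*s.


dp = h_bar / (2 * dx)
= 1.055e-34 / (2 * 1.1473e-09)
= 1.055e-34 / 2.2946e-09
= 4.5978e-26 kg*m/s

4.5978e-26


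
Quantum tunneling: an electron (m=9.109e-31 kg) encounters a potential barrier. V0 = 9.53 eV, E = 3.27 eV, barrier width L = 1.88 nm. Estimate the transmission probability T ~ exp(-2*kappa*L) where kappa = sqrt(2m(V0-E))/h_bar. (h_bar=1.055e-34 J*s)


V0 - E = 6.26 eV = 1.0029e-18 J
kappa = sqrt(2 * m * (V0-E)) / h_bar
= sqrt(2 * 9.109e-31 * 1.0029e-18) / 1.055e-34
= 1.2812e+10 /m
2*kappa*L = 2 * 1.2812e+10 * 1.88e-9
= 48.1731
T = exp(-48.1731) = 1.198697e-21

1.198697e-21


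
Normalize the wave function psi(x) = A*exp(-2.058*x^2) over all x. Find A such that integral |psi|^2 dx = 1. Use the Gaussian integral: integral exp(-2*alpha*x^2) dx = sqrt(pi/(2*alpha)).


integral |psi|^2 dx = A^2 * sqrt(pi/(2*alpha)) = 1
A^2 = sqrt(2*alpha/pi)
= sqrt(2 * 2.058 / pi)
= 1.144624
A = sqrt(1.144624)
= 1.0699

1.0699


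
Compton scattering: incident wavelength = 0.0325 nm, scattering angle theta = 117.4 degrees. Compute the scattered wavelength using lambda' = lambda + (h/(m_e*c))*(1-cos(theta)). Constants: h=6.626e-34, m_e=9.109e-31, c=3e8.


Compton wavelength: h/(m_e*c) = 2.4247e-12 m
d_lambda = 2.4247e-12 * (1 - cos(117.4 deg))
= 2.4247e-12 * 1.4602
= 3.5406e-12 m = 0.003541 nm
lambda' = 0.0325 + 0.003541
= 0.036041 nm

0.036041


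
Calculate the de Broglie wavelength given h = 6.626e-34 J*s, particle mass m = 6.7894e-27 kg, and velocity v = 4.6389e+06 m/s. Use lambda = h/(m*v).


lambda = h / (m * v)
= 6.626e-34 / (6.7894e-27 * 4.6389e+06)
= 6.626e-34 / 3.1495e-20
= 2.1038e-14 m

2.1038e-14


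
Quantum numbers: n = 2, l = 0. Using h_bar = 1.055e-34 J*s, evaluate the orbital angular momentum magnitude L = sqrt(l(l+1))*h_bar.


L = sqrt(l*(l+1)) * h_bar
= sqrt(0 * 1) * 1.055e-34
= sqrt(0) * 1.055e-34
= 0.0 * 1.055e-34
= 0.0000e+00 J*s

0.0000e+00


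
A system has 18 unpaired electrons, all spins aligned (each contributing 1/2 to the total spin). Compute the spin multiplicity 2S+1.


Total spin S = N * (1/2) = 18 * 0.5 = 9.0
Spin multiplicity = 2S + 1
= 2 * 9.0 + 1
= 19

19


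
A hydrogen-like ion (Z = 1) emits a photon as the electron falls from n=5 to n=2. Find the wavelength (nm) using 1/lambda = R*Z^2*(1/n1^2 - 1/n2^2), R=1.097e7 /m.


1/lambda = R * Z^2 * (1/n1^2 - 1/n2^2)
= 1.097e7 * 1^2 * (1/2^2 - 1/5^2)
= 1.097e7 * 1 * (0.25 - 0.04)
= 2.3037e+06 /m
lambda = 1 / 2.3037e+06
= 434.0843 nm

434.0843


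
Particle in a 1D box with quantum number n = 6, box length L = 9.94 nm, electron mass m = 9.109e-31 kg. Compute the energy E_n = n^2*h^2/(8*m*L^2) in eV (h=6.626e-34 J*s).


E = n^2 * h^2 / (8 * m * L^2)
= 6^2 * (6.626e-34)^2 / (8 * 9.109e-31 * (9.94e-9)^2)
= 36 * 4.3904e-67 / (8 * 9.109e-31 * 9.8804e-17)
= 2.1952e-20 J
= 0.137 eV

0.137


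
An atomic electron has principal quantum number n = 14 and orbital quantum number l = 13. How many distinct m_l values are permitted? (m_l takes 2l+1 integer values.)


m_l ranges from -l to +l in integer steps
So m_l goes from -13 to +13
Count = 2l + 1 = 2*13 + 1
= 27

27


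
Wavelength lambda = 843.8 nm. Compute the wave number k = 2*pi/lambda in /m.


k = 2 * pi / lambda
= 6.2832 / (843.8e-9)
= 6.2832 / 8.4380e-07
= 7.4463e+06 /m

7.4463e+06


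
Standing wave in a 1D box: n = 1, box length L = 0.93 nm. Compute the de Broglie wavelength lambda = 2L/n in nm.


lambda = 2L / n
= 2 * 0.93 / 1
= 1.86 / 1
= 1.86 nm

1.86


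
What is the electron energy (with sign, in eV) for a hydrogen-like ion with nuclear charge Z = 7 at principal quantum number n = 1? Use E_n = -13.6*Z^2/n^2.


E_n = -13.6 * Z^2 / n^2
= -13.6 * 7^2 / 1^2
= -13.6 * 49 / 1
= -666.4 eV

-666.4


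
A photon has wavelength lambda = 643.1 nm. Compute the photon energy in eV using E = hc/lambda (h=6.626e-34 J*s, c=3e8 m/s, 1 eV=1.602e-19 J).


E = hc / lambda
= (6.626e-34)(3e8) / (643.1e-9)
= 1.9878e-25 / 6.4310e-07
= 3.0910e-19 J
Converting to eV: 3.0910e-19 / 1.602e-19
= 1.9294 eV

1.9294


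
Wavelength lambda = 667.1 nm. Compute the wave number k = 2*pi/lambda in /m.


k = 2 * pi / lambda
= 6.2832 / (667.1e-9)
= 6.2832 / 6.6710e-07
= 9.4187e+06 /m

9.4187e+06


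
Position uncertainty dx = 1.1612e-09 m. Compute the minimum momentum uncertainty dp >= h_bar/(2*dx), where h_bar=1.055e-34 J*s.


dp = h_bar / (2 * dx)
= 1.055e-34 / (2 * 1.1612e-09)
= 1.055e-34 / 2.3224e-09
= 4.5427e-26 kg*m/s

4.5427e-26


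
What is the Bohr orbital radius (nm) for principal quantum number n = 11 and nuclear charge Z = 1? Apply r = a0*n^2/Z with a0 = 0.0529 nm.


r = a0 * n^2 / Z
= 0.0529 * 11^2 / 1
= 0.0529 * 121 / 1
= 6.4009 nm

6.4009


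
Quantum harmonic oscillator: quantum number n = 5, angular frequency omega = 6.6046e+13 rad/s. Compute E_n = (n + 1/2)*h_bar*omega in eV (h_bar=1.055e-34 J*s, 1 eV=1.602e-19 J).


E = (n + 1/2) * h_bar * omega
= (5 + 0.5) * 1.055e-34 * 6.6046e+13
= 5.5 * 6.9679e-21
= 3.8323e-20 J
= 0.2392 eV

0.2392


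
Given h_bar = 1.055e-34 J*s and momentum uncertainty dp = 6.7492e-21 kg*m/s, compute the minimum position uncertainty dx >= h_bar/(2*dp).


dx = h_bar / (2 * dp)
= 1.055e-34 / (2 * 6.7492e-21)
= 1.055e-34 / 1.3498e-20
= 7.8157e-15 m

7.8157e-15


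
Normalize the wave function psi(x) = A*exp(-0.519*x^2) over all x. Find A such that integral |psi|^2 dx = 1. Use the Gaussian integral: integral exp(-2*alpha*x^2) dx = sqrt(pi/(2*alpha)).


integral |psi|^2 dx = A^2 * sqrt(pi/(2*alpha)) = 1
A^2 = sqrt(2*alpha/pi)
= sqrt(2 * 0.519 / pi)
= 0.574809
A = sqrt(0.574809)
= 0.7582

0.7582


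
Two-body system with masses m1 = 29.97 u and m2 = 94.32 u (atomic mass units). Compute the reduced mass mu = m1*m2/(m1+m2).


mu = m1 * m2 / (m1 + m2)
= 29.97 * 94.32 / (29.97 + 94.32)
= 2826.7704 / 124.29
= 22.7433 u

22.7433


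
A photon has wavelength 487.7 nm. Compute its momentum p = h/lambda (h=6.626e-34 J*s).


p = h / lambda
= 6.626e-34 / (487.7e-9)
= 6.626e-34 / 4.8770e-07
= 1.3586e-27 kg*m/s

1.3586e-27


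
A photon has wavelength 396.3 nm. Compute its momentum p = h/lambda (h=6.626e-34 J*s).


p = h / lambda
= 6.626e-34 / (396.3e-9)
= 6.626e-34 / 3.9630e-07
= 1.6720e-27 kg*m/s

1.6720e-27


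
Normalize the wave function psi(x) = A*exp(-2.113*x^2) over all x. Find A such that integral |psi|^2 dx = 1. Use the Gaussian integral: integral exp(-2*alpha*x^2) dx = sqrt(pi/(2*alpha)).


integral |psi|^2 dx = A^2 * sqrt(pi/(2*alpha)) = 1
A^2 = sqrt(2*alpha/pi)
= sqrt(2 * 2.113 / pi)
= 1.159818
A = sqrt(1.159818)
= 1.0769

1.0769


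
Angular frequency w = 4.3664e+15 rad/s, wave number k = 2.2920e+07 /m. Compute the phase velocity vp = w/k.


vp = w / k
= 4.3664e+15 / 2.2920e+07
= 1.9051e+08 m/s

1.9051e+08


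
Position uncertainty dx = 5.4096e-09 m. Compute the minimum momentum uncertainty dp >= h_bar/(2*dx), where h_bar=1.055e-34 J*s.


dp = h_bar / (2 * dx)
= 1.055e-34 / (2 * 5.4096e-09)
= 1.055e-34 / 1.0819e-08
= 9.7512e-27 kg*m/s

9.7512e-27


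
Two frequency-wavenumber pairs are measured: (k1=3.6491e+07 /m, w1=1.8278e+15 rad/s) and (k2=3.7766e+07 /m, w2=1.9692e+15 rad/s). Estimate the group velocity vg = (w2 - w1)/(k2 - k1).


vg = (w2 - w1) / (k2 - k1)
= (1.9692e+15 - 1.8278e+15) / (3.7766e+07 - 3.6491e+07)
= 1.4140e+14 / 1.2750e+06
= 1.1090e+08 m/s

1.1090e+08


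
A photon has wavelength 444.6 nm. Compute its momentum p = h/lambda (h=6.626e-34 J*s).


p = h / lambda
= 6.626e-34 / (444.6e-9)
= 6.626e-34 / 4.4460e-07
= 1.4903e-27 kg*m/s

1.4903e-27


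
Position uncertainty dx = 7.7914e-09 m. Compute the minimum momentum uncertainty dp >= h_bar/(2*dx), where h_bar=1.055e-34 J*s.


dp = h_bar / (2 * dx)
= 1.055e-34 / (2 * 7.7914e-09)
= 1.055e-34 / 1.5583e-08
= 6.7703e-27 kg*m/s

6.7703e-27


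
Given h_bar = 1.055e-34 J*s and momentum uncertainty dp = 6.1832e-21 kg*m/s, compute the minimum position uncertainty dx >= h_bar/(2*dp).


dx = h_bar / (2 * dp)
= 1.055e-34 / (2 * 6.1832e-21)
= 1.055e-34 / 1.2366e-20
= 8.5312e-15 m

8.5312e-15


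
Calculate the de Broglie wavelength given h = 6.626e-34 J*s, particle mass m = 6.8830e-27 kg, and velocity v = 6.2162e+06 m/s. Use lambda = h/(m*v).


lambda = h / (m * v)
= 6.626e-34 / (6.8830e-27 * 6.2162e+06)
= 6.626e-34 / 4.2786e-20
= 1.5486e-14 m

1.5486e-14


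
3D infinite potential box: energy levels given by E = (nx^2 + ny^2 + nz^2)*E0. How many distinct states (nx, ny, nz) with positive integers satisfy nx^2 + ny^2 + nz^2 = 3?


Enumerate all (nx, ny, nz) with nx^2 + ny^2 + nz^2 = 3:
(1,1,1)
Total degeneracy = 1

1


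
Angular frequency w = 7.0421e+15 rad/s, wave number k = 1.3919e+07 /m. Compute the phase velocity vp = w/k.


vp = w / k
= 7.0421e+15 / 1.3919e+07
= 5.0593e+08 m/s

5.0593e+08


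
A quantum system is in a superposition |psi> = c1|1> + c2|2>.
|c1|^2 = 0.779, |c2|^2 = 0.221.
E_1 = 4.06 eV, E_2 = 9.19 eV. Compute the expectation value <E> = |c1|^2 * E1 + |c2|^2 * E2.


<E> = |c1|^2 * E1 + |c2|^2 * E2
= 0.779 * 4.06 + 0.221 * 9.19
= 3.1627 + 2.031
= 5.1937 eV

5.1937


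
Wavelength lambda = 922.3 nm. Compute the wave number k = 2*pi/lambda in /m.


k = 2 * pi / lambda
= 6.2832 / (922.3e-9)
= 6.2832 / 9.2230e-07
= 6.8125e+06 /m

6.8125e+06


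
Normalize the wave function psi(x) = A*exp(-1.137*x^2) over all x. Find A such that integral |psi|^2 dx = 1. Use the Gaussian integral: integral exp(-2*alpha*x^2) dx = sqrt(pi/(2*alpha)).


integral |psi|^2 dx = A^2 * sqrt(pi/(2*alpha)) = 1
A^2 = sqrt(2*alpha/pi)
= sqrt(2 * 1.137 / pi)
= 0.850786
A = sqrt(0.850786)
= 0.9224

0.9224


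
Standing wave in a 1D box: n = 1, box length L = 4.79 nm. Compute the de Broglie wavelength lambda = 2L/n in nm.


lambda = 2L / n
= 2 * 4.79 / 1
= 9.58 / 1
= 9.58 nm

9.58


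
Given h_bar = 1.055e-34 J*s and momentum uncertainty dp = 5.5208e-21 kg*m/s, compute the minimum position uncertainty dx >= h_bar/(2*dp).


dx = h_bar / (2 * dp)
= 1.055e-34 / (2 * 5.5208e-21)
= 1.055e-34 / 1.1042e-20
= 9.5548e-15 m

9.5548e-15


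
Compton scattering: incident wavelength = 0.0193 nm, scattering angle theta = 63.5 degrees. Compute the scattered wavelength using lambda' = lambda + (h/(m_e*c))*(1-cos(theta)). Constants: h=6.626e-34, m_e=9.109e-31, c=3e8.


Compton wavelength: h/(m_e*c) = 2.4247e-12 m
d_lambda = 2.4247e-12 * (1 - cos(63.5 deg))
= 2.4247e-12 * 0.553802
= 1.3428e-12 m = 0.001343 nm
lambda' = 0.0193 + 0.001343
= 0.020643 nm

0.020643


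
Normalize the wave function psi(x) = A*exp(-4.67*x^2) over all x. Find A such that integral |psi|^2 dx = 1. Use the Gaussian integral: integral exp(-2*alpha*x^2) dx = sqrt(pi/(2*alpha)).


integral |psi|^2 dx = A^2 * sqrt(pi/(2*alpha)) = 1
A^2 = sqrt(2*alpha/pi)
= sqrt(2 * 4.67 / pi)
= 1.724243
A = sqrt(1.724243)
= 1.3131

1.3131


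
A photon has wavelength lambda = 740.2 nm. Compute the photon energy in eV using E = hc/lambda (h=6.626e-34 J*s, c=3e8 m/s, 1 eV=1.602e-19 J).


E = hc / lambda
= (6.626e-34)(3e8) / (740.2e-9)
= 1.9878e-25 / 7.4020e-07
= 2.6855e-19 J
Converting to eV: 2.6855e-19 / 1.602e-19
= 1.6763 eV

1.6763


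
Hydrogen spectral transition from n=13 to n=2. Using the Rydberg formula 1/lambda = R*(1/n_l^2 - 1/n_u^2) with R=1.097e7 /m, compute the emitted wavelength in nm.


1/lambda = R * (1/n_l^2 - 1/n_u^2)
= 1.097e7 * (1/2^2 - 1/13^2)
= 1.097e7 * (0.25 - 0.005917)
= 1.097e7 * 0.244083
= 2.6776e+06 /m
lambda = 1 / 2.6776e+06 = 373.4703 nm

373.4703


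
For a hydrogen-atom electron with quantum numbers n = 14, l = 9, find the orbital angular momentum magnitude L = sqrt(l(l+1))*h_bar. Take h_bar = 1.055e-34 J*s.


L = sqrt(l*(l+1)) * h_bar
= sqrt(9 * 10) * 1.055e-34
= sqrt(90) * 1.055e-34
= 9.4868 * 1.055e-34
= 1.0009e-33 J*s

1.0009e-33


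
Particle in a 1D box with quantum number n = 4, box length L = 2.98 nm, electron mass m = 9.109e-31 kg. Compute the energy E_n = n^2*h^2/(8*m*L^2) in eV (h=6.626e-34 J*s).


E = n^2 * h^2 / (8 * m * L^2)
= 4^2 * (6.626e-34)^2 / (8 * 9.109e-31 * (2.98e-9)^2)
= 16 * 4.3904e-67 / (8 * 9.109e-31 * 8.8804e-18)
= 1.0855e-19 J
= 0.6776 eV

0.6776


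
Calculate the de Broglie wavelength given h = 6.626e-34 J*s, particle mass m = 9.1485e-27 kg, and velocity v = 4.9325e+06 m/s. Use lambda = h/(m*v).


lambda = h / (m * v)
= 6.626e-34 / (9.1485e-27 * 4.9325e+06)
= 6.626e-34 / 4.5125e-20
= 1.4684e-14 m

1.4684e-14


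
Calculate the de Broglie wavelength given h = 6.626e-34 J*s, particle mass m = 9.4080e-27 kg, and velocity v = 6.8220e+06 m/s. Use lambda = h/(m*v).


lambda = h / (m * v)
= 6.626e-34 / (9.4080e-27 * 6.8220e+06)
= 6.626e-34 / 6.4181e-20
= 1.0324e-14 m

1.0324e-14


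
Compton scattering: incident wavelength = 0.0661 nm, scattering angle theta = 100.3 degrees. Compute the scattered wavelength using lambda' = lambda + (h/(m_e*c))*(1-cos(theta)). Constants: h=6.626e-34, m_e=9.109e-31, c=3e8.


Compton wavelength: h/(m_e*c) = 2.4247e-12 m
d_lambda = 2.4247e-12 * (1 - cos(100.3 deg))
= 2.4247e-12 * 1.178802
= 2.8583e-12 m = 0.002858 nm
lambda' = 0.0661 + 0.002858
= 0.068958 nm

0.068958


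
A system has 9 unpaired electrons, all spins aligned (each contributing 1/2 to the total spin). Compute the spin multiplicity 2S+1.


Total spin S = N * (1/2) = 9 * 0.5 = 4.5
Spin multiplicity = 2S + 1
= 2 * 4.5 + 1
= 10

10


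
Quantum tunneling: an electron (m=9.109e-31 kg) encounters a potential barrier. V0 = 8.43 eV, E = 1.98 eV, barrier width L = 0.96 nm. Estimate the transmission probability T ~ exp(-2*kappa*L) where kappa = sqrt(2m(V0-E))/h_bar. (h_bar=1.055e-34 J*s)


V0 - E = 6.45 eV = 1.0333e-18 J
kappa = sqrt(2 * m * (V0-E)) / h_bar
= sqrt(2 * 9.109e-31 * 1.0333e-18) / 1.055e-34
= 1.3005e+10 /m
2*kappa*L = 2 * 1.3005e+10 * 0.96e-9
= 24.9695
T = exp(-24.9695) = 1.431773e-11

1.431773e-11


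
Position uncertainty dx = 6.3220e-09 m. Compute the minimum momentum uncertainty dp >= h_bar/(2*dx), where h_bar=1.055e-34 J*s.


dp = h_bar / (2 * dx)
= 1.055e-34 / (2 * 6.3220e-09)
= 1.055e-34 / 1.2644e-08
= 8.3439e-27 kg*m/s

8.3439e-27


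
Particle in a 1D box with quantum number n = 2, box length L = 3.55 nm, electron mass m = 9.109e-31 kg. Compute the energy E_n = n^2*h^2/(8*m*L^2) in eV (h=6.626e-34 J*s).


E = n^2 * h^2 / (8 * m * L^2)
= 2^2 * (6.626e-34)^2 / (8 * 9.109e-31 * (3.55e-9)^2)
= 4 * 4.3904e-67 / (8 * 9.109e-31 * 1.2602e-17)
= 1.9123e-20 J
= 0.1194 eV

0.1194


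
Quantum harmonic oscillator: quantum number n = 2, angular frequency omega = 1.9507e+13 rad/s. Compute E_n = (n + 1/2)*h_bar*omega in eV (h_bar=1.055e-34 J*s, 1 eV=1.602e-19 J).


E = (n + 1/2) * h_bar * omega
= (2 + 0.5) * 1.055e-34 * 1.9507e+13
= 2.5 * 2.0580e-21
= 5.1450e-21 J
= 0.0321 eV

0.0321


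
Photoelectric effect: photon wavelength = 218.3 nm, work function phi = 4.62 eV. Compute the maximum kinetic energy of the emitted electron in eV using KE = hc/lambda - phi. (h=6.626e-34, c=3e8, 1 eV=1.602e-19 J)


E_photon = hc / lambda
= (6.626e-34)(3e8) / (218.3e-9)
= 9.1058e-19 J
= 5.684 eV
KE = E_photon - phi
= 5.684 - 4.62
= 1.064 eV

1.064


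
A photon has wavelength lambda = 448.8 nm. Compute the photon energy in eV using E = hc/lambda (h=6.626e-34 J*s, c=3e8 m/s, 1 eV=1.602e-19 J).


E = hc / lambda
= (6.626e-34)(3e8) / (448.8e-9)
= 1.9878e-25 / 4.4880e-07
= 4.4291e-19 J
Converting to eV: 4.4291e-19 / 1.602e-19
= 2.7648 eV

2.7648


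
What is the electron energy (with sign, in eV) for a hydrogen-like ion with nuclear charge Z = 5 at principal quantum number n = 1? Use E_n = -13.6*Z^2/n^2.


E_n = -13.6 * Z^2 / n^2
= -13.6 * 5^2 / 1^2
= -13.6 * 25 / 1
= -340.0 eV

-340.0


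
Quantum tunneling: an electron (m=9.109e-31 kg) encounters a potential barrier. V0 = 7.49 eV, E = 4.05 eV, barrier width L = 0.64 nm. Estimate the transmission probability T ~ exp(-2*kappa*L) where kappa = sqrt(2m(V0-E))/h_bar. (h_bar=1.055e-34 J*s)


V0 - E = 3.44 eV = 5.5109e-19 J
kappa = sqrt(2 * m * (V0-E)) / h_bar
= sqrt(2 * 9.109e-31 * 5.5109e-19) / 1.055e-34
= 9.4975e+09 /m
2*kappa*L = 2 * 9.4975e+09 * 0.64e-9
= 12.1568
T = exp(-12.1568) = 5.252671e-06

5.252671e-06


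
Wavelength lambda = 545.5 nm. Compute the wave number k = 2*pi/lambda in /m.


k = 2 * pi / lambda
= 6.2832 / (545.5e-9)
= 6.2832 / 5.4550e-07
= 1.1518e+07 /m

1.1518e+07


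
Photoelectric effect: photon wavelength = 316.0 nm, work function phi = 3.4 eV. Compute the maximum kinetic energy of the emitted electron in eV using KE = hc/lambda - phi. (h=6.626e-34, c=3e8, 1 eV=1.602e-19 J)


E_photon = hc / lambda
= (6.626e-34)(3e8) / (316.0e-9)
= 6.2905e-19 J
= 3.9267 eV
KE = E_photon - phi
= 3.9267 - 3.4
= 0.5267 eV

0.5267


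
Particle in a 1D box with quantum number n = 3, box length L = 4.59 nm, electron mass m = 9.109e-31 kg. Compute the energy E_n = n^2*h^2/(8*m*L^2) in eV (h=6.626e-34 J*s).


E = n^2 * h^2 / (8 * m * L^2)
= 3^2 * (6.626e-34)^2 / (8 * 9.109e-31 * (4.59e-9)^2)
= 9 * 4.3904e-67 / (8 * 9.109e-31 * 2.1068e-17)
= 2.5737e-20 J
= 0.1607 eV

0.1607


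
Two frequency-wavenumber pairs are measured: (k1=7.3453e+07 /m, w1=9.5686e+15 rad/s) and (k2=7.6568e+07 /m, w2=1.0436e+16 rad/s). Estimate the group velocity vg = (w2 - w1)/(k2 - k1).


vg = (w2 - w1) / (k2 - k1)
= (1.0436e+16 - 9.5686e+15) / (7.6568e+07 - 7.3453e+07)
= 8.6740e+14 / 3.1150e+06
= 2.7846e+08 m/s

2.7846e+08


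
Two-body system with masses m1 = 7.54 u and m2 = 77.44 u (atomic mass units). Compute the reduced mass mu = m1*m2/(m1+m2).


mu = m1 * m2 / (m1 + m2)
= 7.54 * 77.44 / (7.54 + 77.44)
= 583.8976 / 84.98
= 6.871 u

6.871


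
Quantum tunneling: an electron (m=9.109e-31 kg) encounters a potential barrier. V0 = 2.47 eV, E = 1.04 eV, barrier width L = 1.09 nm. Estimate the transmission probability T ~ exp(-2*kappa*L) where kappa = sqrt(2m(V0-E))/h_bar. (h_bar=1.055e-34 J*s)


V0 - E = 1.43 eV = 2.2909e-19 J
kappa = sqrt(2 * m * (V0-E)) / h_bar
= sqrt(2 * 9.109e-31 * 2.2909e-19) / 1.055e-34
= 6.1235e+09 /m
2*kappa*L = 2 * 6.1235e+09 * 1.09e-9
= 13.3492
T = exp(-13.3492) = 1.594180e-06

1.594180e-06


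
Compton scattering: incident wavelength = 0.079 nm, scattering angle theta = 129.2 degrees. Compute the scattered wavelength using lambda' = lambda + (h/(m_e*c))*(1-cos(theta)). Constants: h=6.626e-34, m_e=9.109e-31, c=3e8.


Compton wavelength: h/(m_e*c) = 2.4247e-12 m
d_lambda = 2.4247e-12 * (1 - cos(129.2 deg))
= 2.4247e-12 * 1.632029
= 3.9572e-12 m = 0.003957 nm
lambda' = 0.079 + 0.003957
= 0.082957 nm

0.082957


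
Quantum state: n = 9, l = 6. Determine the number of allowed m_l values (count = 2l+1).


m_l ranges from -l to +l in integer steps
So m_l goes from -6 to +6
Count = 2l + 1 = 2*6 + 1
= 13

13


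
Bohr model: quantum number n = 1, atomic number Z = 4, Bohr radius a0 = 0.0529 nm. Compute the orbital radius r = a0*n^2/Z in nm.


r = a0 * n^2 / Z
= 0.0529 * 1^2 / 4
= 0.0529 * 1 / 4
= 0.0132 nm

0.0132


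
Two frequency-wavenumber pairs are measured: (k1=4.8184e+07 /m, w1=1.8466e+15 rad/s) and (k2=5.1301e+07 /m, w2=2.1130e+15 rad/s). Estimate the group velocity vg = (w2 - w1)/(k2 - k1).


vg = (w2 - w1) / (k2 - k1)
= (2.1130e+15 - 1.8466e+15) / (5.1301e+07 - 4.8184e+07)
= 2.6640e+14 / 3.1170e+06
= 8.5467e+07 m/s

8.5467e+07


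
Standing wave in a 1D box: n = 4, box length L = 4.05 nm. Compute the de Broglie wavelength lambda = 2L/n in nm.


lambda = 2L / n
= 2 * 4.05 / 4
= 8.1 / 4
= 2.025 nm

2.025


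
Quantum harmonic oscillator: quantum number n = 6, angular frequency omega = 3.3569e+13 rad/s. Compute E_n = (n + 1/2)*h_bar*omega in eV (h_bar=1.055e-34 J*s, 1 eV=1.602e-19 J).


E = (n + 1/2) * h_bar * omega
= (6 + 0.5) * 1.055e-34 * 3.3569e+13
= 6.5 * 3.5415e-21
= 2.3020e-20 J
= 0.1437 eV

0.1437


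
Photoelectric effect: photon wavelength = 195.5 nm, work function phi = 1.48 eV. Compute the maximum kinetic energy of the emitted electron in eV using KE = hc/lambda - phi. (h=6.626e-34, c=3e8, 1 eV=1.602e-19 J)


E_photon = hc / lambda
= (6.626e-34)(3e8) / (195.5e-9)
= 1.0168e-18 J
= 6.3469 eV
KE = E_photon - phi
= 6.3469 - 1.48
= 4.8669 eV

4.8669


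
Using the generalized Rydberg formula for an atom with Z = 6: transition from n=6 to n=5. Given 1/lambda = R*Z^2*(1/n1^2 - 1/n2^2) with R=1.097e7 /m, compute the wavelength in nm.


1/lambda = R * Z^2 * (1/n1^2 - 1/n2^2)
= 1.097e7 * 6^2 * (1/5^2 - 1/6^2)
= 1.097e7 * 36 * (0.04 - 0.027778)
= 4.8268e+06 /m
lambda = 1 / 4.8268e+06
= 207.1766 nm

207.1766


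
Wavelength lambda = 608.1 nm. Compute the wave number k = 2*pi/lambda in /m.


k = 2 * pi / lambda
= 6.2832 / (608.1e-9)
= 6.2832 / 6.0810e-07
= 1.0332e+07 /m

1.0332e+07


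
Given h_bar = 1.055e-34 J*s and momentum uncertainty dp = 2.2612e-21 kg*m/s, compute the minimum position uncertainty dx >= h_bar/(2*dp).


dx = h_bar / (2 * dp)
= 1.055e-34 / (2 * 2.2612e-21)
= 1.055e-34 / 4.5224e-21
= 2.3328e-14 m

2.3328e-14


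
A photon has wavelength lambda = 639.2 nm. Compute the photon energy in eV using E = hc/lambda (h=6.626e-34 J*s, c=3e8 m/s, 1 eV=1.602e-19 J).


E = hc / lambda
= (6.626e-34)(3e8) / (639.2e-9)
= 1.9878e-25 / 6.3920e-07
= 3.1098e-19 J
Converting to eV: 3.1098e-19 / 1.602e-19
= 1.9412 eV

1.9412


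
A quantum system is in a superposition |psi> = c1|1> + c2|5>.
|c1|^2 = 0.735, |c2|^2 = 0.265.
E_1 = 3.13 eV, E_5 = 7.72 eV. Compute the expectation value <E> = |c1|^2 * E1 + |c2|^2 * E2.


<E> = |c1|^2 * E1 + |c2|^2 * E2
= 0.735 * 3.13 + 0.265 * 7.72
= 2.3005 + 2.0458
= 4.3463 eV

4.3463


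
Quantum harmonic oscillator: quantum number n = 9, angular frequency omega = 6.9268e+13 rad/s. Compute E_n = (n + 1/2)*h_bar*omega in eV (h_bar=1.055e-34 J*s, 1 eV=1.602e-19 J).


E = (n + 1/2) * h_bar * omega
= (9 + 0.5) * 1.055e-34 * 6.9268e+13
= 9.5 * 7.3078e-21
= 6.9424e-20 J
= 0.4334 eV

0.4334


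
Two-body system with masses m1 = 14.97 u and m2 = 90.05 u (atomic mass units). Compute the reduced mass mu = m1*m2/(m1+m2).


mu = m1 * m2 / (m1 + m2)
= 14.97 * 90.05 / (14.97 + 90.05)
= 1348.0485 / 105.02
= 12.8361 u

12.8361


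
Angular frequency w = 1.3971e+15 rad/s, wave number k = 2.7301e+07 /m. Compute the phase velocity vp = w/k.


vp = w / k
= 1.3971e+15 / 2.7301e+07
= 5.1174e+07 m/s

5.1174e+07


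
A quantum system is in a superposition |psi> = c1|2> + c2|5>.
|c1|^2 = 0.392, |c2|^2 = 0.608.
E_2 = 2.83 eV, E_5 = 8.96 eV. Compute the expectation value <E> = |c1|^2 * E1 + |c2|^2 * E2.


<E> = |c1|^2 * E1 + |c2|^2 * E2
= 0.392 * 2.83 + 0.608 * 8.96
= 1.1094 + 5.4477
= 6.557 eV

6.557


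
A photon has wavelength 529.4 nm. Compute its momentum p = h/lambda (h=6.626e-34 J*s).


p = h / lambda
= 6.626e-34 / (529.4e-9)
= 6.626e-34 / 5.2940e-07
= 1.2516e-27 kg*m/s

1.2516e-27


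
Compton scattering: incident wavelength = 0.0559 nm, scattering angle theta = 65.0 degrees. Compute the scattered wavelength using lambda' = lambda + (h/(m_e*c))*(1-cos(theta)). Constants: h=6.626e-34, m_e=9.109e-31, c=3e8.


Compton wavelength: h/(m_e*c) = 2.4247e-12 m
d_lambda = 2.4247e-12 * (1 - cos(65.0 deg))
= 2.4247e-12 * 0.577382
= 1.4000e-12 m = 0.0014 nm
lambda' = 0.0559 + 0.0014
= 0.0573 nm

0.0573


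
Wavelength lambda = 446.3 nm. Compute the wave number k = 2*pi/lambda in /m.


k = 2 * pi / lambda
= 6.2832 / (446.3e-9)
= 6.2832 / 4.4630e-07
= 1.4078e+07 /m

1.4078e+07


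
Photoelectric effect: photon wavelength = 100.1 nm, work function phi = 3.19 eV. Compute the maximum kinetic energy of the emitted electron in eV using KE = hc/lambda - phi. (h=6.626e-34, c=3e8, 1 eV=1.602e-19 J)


E_photon = hc / lambda
= (6.626e-34)(3e8) / (100.1e-9)
= 1.9858e-18 J
= 12.3958 eV
KE = E_photon - phi
= 12.3958 - 3.19
= 9.2058 eV

9.2058


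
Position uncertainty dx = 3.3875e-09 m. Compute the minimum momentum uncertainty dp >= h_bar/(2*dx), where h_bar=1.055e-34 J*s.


dp = h_bar / (2 * dx)
= 1.055e-34 / (2 * 3.3875e-09)
= 1.055e-34 / 6.7750e-09
= 1.5572e-26 kg*m/s

1.5572e-26


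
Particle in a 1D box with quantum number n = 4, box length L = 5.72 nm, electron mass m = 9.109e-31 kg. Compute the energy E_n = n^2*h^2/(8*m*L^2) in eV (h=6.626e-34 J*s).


E = n^2 * h^2 / (8 * m * L^2)
= 4^2 * (6.626e-34)^2 / (8 * 9.109e-31 * (5.72e-9)^2)
= 16 * 4.3904e-67 / (8 * 9.109e-31 * 3.2718e-17)
= 2.9463e-20 J
= 0.1839 eV

0.1839


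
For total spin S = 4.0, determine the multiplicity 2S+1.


Spin multiplicity = 2S + 1
= 2 * 4.0 + 1
= 8.0 + 1
= 9

9


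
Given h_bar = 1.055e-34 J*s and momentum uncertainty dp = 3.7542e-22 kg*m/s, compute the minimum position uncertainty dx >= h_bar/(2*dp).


dx = h_bar / (2 * dp)
= 1.055e-34 / (2 * 3.7542e-22)
= 1.055e-34 / 7.5084e-22
= 1.4051e-13 m

1.4051e-13


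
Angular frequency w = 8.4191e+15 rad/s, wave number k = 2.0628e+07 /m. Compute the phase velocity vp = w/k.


vp = w / k
= 8.4191e+15 / 2.0628e+07
= 4.0814e+08 m/s

4.0814e+08


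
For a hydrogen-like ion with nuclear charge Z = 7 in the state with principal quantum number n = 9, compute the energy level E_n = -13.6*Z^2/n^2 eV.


E_n = -13.6 * Z^2 / n^2
= -13.6 * 7^2 / 9^2
= -13.6 * 49 / 81
= -8.2272 eV

-8.2272


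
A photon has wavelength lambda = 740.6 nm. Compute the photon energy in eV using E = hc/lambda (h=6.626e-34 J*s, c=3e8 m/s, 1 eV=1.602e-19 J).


E = hc / lambda
= (6.626e-34)(3e8) / (740.6e-9)
= 1.9878e-25 / 7.4060e-07
= 2.6840e-19 J
Converting to eV: 2.6840e-19 / 1.602e-19
= 1.6754 eV

1.6754


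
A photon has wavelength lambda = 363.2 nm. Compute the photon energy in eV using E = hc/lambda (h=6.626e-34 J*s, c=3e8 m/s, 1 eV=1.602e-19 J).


E = hc / lambda
= (6.626e-34)(3e8) / (363.2e-9)
= 1.9878e-25 / 3.6320e-07
= 5.4730e-19 J
Converting to eV: 5.4730e-19 / 1.602e-19
= 3.4164 eV

3.4164


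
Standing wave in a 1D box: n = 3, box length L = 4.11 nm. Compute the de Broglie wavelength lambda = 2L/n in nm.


lambda = 2L / n
= 2 * 4.11 / 3
= 8.22 / 3
= 2.74 nm

2.74


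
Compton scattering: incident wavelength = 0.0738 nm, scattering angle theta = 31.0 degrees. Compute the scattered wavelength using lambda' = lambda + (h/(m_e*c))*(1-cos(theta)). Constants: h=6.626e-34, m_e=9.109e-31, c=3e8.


Compton wavelength: h/(m_e*c) = 2.4247e-12 m
d_lambda = 2.4247e-12 * (1 - cos(31.0 deg))
= 2.4247e-12 * 0.142833
= 3.4633e-13 m = 0.000346 nm
lambda' = 0.0738 + 0.000346
= 0.074146 nm

0.074146


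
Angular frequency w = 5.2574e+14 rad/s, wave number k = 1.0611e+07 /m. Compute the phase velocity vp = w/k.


vp = w / k
= 5.2574e+14 / 1.0611e+07
= 4.9547e+07 m/s

4.9547e+07


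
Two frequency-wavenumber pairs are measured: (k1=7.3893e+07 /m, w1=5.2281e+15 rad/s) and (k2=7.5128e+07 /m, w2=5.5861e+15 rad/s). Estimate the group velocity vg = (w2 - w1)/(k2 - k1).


vg = (w2 - w1) / (k2 - k1)
= (5.5861e+15 - 5.2281e+15) / (7.5128e+07 - 7.3893e+07)
= 3.5800e+14 / 1.2350e+06
= 2.8988e+08 m/s

2.8988e+08


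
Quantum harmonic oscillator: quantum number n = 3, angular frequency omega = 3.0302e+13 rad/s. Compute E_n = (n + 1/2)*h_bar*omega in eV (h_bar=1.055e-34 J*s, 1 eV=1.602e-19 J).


E = (n + 1/2) * h_bar * omega
= (3 + 0.5) * 1.055e-34 * 3.0302e+13
= 3.5 * 3.1969e-21
= 1.1189e-20 J
= 0.0698 eV

0.0698


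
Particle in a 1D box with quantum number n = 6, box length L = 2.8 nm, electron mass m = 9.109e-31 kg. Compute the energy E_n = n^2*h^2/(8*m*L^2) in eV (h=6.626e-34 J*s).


E = n^2 * h^2 / (8 * m * L^2)
= 6^2 * (6.626e-34)^2 / (8 * 9.109e-31 * (2.8e-9)^2)
= 36 * 4.3904e-67 / (8 * 9.109e-31 * 7.8400e-18)
= 2.7665e-19 J
= 1.7269 eV

1.7269


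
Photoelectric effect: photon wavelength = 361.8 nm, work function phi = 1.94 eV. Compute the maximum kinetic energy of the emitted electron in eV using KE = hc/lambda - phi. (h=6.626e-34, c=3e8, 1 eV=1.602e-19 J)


E_photon = hc / lambda
= (6.626e-34)(3e8) / (361.8e-9)
= 5.4942e-19 J
= 3.4296 eV
KE = E_photon - phi
= 3.4296 - 1.94
= 1.4896 eV

1.4896


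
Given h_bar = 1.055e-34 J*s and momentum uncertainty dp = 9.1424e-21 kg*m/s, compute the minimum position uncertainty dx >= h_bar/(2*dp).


dx = h_bar / (2 * dp)
= 1.055e-34 / (2 * 9.1424e-21)
= 1.055e-34 / 1.8285e-20
= 5.7698e-15 m

5.7698e-15


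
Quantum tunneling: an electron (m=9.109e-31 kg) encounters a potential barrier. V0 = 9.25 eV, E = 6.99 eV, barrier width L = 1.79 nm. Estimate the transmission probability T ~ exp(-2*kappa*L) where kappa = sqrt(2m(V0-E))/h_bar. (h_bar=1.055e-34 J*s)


V0 - E = 2.26 eV = 3.6205e-19 J
kappa = sqrt(2 * m * (V0-E)) / h_bar
= sqrt(2 * 9.109e-31 * 3.6205e-19) / 1.055e-34
= 7.6981e+09 /m
2*kappa*L = 2 * 7.6981e+09 * 1.79e-9
= 27.5592
T = exp(-27.5592) = 1.074478e-12

1.074478e-12


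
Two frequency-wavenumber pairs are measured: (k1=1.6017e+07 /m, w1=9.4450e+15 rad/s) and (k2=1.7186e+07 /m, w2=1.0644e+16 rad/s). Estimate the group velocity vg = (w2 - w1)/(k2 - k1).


vg = (w2 - w1) / (k2 - k1)
= (1.0644e+16 - 9.4450e+15) / (1.7186e+07 - 1.6017e+07)
= 1.1990e+15 / 1.1690e+06
= 1.0257e+09 m/s

1.0257e+09


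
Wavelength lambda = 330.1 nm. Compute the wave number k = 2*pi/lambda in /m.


k = 2 * pi / lambda
= 6.2832 / (330.1e-9)
= 6.2832 / 3.3010e-07
= 1.9034e+07 /m

1.9034e+07


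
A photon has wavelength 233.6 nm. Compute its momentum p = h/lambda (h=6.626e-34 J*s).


p = h / lambda
= 6.626e-34 / (233.6e-9)
= 6.626e-34 / 2.3360e-07
= 2.8365e-27 kg*m/s

2.8365e-27


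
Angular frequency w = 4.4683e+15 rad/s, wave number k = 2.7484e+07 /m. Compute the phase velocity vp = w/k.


vp = w / k
= 4.4683e+15 / 2.7484e+07
= 1.6258e+08 m/s

1.6258e+08


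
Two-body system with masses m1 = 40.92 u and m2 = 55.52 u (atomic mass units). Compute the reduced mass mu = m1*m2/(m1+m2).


mu = m1 * m2 / (m1 + m2)
= 40.92 * 55.52 / (40.92 + 55.52)
= 2271.8784 / 96.44
= 23.5574 u

23.5574


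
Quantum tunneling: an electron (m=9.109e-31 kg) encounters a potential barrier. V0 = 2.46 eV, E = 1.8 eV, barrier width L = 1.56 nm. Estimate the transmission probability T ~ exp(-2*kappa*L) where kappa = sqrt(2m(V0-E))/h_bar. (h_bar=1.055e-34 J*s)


V0 - E = 0.66 eV = 1.0573e-19 J
kappa = sqrt(2 * m * (V0-E)) / h_bar
= sqrt(2 * 9.109e-31 * 1.0573e-19) / 1.055e-34
= 4.1601e+09 /m
2*kappa*L = 2 * 4.1601e+09 * 1.56e-9
= 12.9794
T = exp(-12.9794) = 2.307300e-06

2.307300e-06


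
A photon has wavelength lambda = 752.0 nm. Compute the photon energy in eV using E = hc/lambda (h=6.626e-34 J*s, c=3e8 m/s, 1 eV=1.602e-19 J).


E = hc / lambda
= (6.626e-34)(3e8) / (752.0e-9)
= 1.9878e-25 / 7.5200e-07
= 2.6434e-19 J
Converting to eV: 2.6434e-19 / 1.602e-19
= 1.65 eV

1.65


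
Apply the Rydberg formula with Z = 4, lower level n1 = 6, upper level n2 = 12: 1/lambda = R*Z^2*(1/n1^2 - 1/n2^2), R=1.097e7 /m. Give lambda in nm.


1/lambda = R * Z^2 * (1/n1^2 - 1/n2^2)
= 1.097e7 * 4^2 * (1/6^2 - 1/12^2)
= 1.097e7 * 16 * (0.027778 - 0.006944)
= 3.6567e+06 /m
lambda = 1 / 3.6567e+06
= 273.4731 nm

273.4731


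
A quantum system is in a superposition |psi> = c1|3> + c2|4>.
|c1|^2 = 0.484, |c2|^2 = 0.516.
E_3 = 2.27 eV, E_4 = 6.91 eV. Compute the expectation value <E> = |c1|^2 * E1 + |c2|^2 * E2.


<E> = |c1|^2 * E1 + |c2|^2 * E2
= 0.484 * 2.27 + 0.516 * 6.91
= 1.0987 + 3.5656
= 4.6642 eV

4.6642
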